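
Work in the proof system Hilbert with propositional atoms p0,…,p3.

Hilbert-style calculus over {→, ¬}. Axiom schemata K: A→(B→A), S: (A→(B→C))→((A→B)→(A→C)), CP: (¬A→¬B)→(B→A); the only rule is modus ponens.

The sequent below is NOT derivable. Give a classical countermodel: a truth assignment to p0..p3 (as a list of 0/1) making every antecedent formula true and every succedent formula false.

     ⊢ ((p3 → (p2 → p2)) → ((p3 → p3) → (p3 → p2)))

Search for a countermodel by truth-table:
  v=0000: Γ:[] Δ:[((p3 → (p2 → p2)) → ((p3 → p3) → (p3 → p2)))=T] refutes=False
  v=0001: Γ:[] Δ:[((p3 → (p2 → p2)) → ((p3 → p3) → (p3 → p2)))=F] refutes=True  ← countermodel

Result: [0, 0, 0, 1]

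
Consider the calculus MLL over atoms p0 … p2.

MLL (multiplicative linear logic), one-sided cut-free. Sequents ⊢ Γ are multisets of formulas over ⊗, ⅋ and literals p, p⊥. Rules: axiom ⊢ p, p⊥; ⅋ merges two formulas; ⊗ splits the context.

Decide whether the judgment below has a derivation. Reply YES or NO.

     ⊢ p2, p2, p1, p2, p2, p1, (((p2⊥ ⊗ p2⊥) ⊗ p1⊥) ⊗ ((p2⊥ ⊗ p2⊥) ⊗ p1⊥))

Derivation (root first):
[⊗]  ⊢ p2, p2, p1, p2, p2, p1, (((p2⊥ ⊗ p2⊥) ⊗ p1⊥) ⊗ ((p2⊥ ⊗ p2⊥) ⊗ p1⊥))
  [⊗]  ⊢ p2, p2, p1, ((p2⊥ ⊗ p2⊥) ⊗ p1⊥)
    [⊗]  ⊢ p2, p2, (p2⊥ ⊗ p2⊥)
      [Ax]  ⊢ p2, p2⊥
      [Ax]  ⊢ p2, p2⊥
    [Ax]  ⊢ p1, p1⊥
  [⊗]  ⊢ p2, p2, p1, ((p2⊥ ⊗ p2⊥) ⊗ p1⊥)
    [⊗]  ⊢ p2, p2, (p2⊥ ⊗ p2⊥)
      [Ax]  ⊢ p2, p2⊥
      [Ax]  ⊢ p2, p2⊥
    [Ax]  ⊢ p1, p1⊥

Result: YES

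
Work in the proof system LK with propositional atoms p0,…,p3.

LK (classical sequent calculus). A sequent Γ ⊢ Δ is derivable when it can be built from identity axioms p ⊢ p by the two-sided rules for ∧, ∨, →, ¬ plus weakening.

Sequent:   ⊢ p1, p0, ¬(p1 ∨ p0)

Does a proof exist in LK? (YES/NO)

Derivation (root first):
[¬R]  ⊢ p1, p0, ¬(p1 ∨ p0)
  [∨L] (p1 ∨ p0) ⊢ p1, p0
    [WR] p1 ⊢ p1, p1
      [Ax] p1 ⊢ p1
    [WR] p0 ⊢ p0, p1
      [Ax] p0 ⊢ p0

Result: YES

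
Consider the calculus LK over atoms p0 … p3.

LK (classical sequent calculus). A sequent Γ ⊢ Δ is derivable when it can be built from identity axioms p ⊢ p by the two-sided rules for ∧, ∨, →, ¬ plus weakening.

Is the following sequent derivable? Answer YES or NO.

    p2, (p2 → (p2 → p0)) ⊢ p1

Enumerate valuations to refute Γ ⊢ Δ:
  v=0000: Γ:[p2=F, (p2 → (p2 → p0))=T] Δ:[p1=F] refutes=False
  v=0001: Γ:[p2=F, (p2 → (p2 → p0))=T] Δ:[p1=F] refutes=False
  v=0010: Γ:[p2=T, (p2 → (p2 → p0))=F] Δ:[p1=F] refutes=False
  v=0011: Γ:[p2=T, (p2 → (p2 → p0))=F] Δ:[p1=F] refutes=False
  v=0100: Γ:[p2=F, (p2 → (p2 → p0))=T] Δ:[p1=T] refutes=False
  v=0101: Γ:[p2=F, (p2 → (p2 → p0))=T] Δ:[p1=T] refutes=False
  v=0110: Γ:[p2=T, (p2 → (p2 → p0))=F] Δ:[p1=T] refutes=False
  v=0111: Γ:[p2=T, (p2 → (p2 → p0))=F] Δ:[p1=T] refutes=False
  v=1000: Γ:[p2=F, (p2 → (p2 → p0))=T] Δ:[p1=F] refutes=False
  v=1001: Γ:[p2=F, (p2 → (p2 → p0))=T] Δ:[p1=F] refutes=False
  v=1010: Γ:[p2=T, (p2 → (p2 → p0))=T] Δ:[p1=F] refutes=True  ← countermodel

Result: NO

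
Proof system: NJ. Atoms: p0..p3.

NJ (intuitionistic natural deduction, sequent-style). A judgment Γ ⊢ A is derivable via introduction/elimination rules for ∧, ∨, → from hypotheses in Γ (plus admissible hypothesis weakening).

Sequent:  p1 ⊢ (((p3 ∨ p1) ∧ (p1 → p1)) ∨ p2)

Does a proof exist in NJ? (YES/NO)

Derivation trace:
[∨I₁] p1 ⊢ (((p3 ∨ p1) ∧ (p1 → p1)) ∨ p2)
  [∧I] p1 ⊢ ((p3 ∨ p1) ∧ (p1 → p1))
    [∨I₂] p1 ⊢ (p3 ∨ p1)
      [Ax] p1 ⊢ p1
    [→I]  ⊢ (p1 → p1)
      [Ax] p1 ⊢ p1

Result: YES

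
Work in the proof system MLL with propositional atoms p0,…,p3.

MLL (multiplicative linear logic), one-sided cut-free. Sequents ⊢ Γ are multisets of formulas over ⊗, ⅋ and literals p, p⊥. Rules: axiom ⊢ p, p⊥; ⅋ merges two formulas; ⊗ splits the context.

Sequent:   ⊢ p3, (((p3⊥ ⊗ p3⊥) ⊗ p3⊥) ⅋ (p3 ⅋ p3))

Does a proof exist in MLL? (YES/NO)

Proof tree:
[⅋]  ⊢ p3, (((p3⊥ ⊗ p3⊥) ⊗ p3⊥) ⅋ (p3 ⅋ p3))
  [⅋]  ⊢ p3, ((p3⊥ ⊗ p3⊥) ⊗ p3⊥), (p3 ⅋ p3)
    [⊗]  ⊢ p3, p3, p3, ((p3⊥ ⊗ p3⊥) ⊗ p3⊥)
      [⊗]  ⊢ p3, p3, (p3⊥ ⊗ p3⊥)
        [Ax]  ⊢ p3, p3⊥
        [Ax]  ⊢ p3, p3⊥
      [Ax]  ⊢ p3, p3⊥

Result: YES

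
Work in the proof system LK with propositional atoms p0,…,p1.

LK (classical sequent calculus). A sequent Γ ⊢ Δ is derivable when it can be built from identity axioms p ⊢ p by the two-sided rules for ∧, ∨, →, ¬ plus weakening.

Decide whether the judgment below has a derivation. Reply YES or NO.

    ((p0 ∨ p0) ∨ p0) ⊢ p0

Proof tree:
[∨L] ((p0 ∨ p0) ∨ p0) ⊢ p0
  [∨L] (p0 ∨ p0) ⊢ p0
    [Ax] p0 ⊢ p0
    [Ax] p0 ⊢ p0
  [Ax] p0 ⊢ p0

Result: YES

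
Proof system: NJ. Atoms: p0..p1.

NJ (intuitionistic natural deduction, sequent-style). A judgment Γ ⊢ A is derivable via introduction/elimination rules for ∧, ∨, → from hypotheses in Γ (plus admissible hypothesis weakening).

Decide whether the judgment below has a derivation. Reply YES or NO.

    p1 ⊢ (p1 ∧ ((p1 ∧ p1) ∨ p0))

Derivation (root first):
[∧I] p1 ⊢ (p1 ∧ ((p1 ∧ p1) ∨ p0))
  [Ax] p1 ⊢ p1
  [∨I₁] p1 ⊢ ((p1 ∧ p1) ∨ p0)
    [∧I] p1 ⊢ (p1 ∧ p1)
      [Ax] p1 ⊢ p1
      [Ax] p1 ⊢ p1

Result: YES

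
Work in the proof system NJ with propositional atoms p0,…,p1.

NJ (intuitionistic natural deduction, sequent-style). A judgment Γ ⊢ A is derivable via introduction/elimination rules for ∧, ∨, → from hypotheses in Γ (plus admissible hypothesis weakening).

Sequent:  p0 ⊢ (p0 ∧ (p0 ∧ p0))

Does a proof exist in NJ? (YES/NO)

Proof tree:
[∧I] p0 ⊢ (p0 ∧ (p0 ∧ p0))
  [Ax] p0 ⊢ p0
  [∧I] p0 ⊢ (p0 ∧ p0)
    [Ax] p0 ⊢ p0
    [Ax] p0 ⊢ p0

Result: YES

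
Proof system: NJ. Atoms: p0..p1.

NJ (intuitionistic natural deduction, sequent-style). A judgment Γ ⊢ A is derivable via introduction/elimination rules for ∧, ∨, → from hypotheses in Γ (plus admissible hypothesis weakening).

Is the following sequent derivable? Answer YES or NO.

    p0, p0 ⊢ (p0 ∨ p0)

Derivation trace:
[Wk] p0, p0 ⊢ (p0 ∨ p0)
  [∨I₂] p0 ⊢ (p0 ∨ p0)
    [Ax] p0 ⊢ p0

Result: YES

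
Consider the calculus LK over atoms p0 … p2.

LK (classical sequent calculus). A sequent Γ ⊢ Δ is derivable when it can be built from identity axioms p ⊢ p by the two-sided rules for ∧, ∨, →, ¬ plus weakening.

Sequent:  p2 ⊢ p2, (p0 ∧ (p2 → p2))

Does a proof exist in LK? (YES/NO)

Proof tree:
[∧R] p2 ⊢ p2, (p0 ∧ (p2 → p2))
  [WR] p2 ⊢ p2, p0
    [Ax] p2 ⊢ p2
  [→R]  ⊢ (p2 → p2)
    [Ax] p2 ⊢ p2

Result: YES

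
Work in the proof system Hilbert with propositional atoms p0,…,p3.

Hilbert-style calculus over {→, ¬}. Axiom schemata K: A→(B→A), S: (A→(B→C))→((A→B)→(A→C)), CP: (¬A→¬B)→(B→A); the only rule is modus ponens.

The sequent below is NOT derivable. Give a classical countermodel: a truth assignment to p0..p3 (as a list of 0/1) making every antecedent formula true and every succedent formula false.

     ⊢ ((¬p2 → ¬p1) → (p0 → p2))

Enumerate valuations to refute Γ ⊢ Δ:
  v=0000: Γ:[] Δ:[((¬p2 → ¬p1) → (p0 → p2))=T] refutes=False
  v=0001: Γ:[] Δ:[((¬p2 → ¬p1) → (p0 → p2))=T] refutes=False
  v=0010: Γ:[] Δ:[((¬p2 → ¬p1) → (p0 → p2))=T] refutes=False
  v=0011: Γ:[] Δ:[((¬p2 → ¬p1) → (p0 → p2))=T] refutes=False
  v=0100: Γ:[] Δ:[((¬p2 → ¬p1) → (p0 → p2))=T] refutes=False
  v=0101: Γ:[] Δ:[((¬p2 → ¬p1) → (p0 → p2))=T] refutes=False
  v=0110: Γ:[] Δ:[((¬p2 → ¬p1) → (p0 → p2))=T] refutes=False
  v=0111: Γ:[] Δ:[((¬p2 → ¬p1) → (p0 → p2))=T] refutes=False
  v=1000: Γ:[] Δ:[((¬p2 → ¬p1) → (p0 → p2))=F] refutes=True  ← countermodel

Result: [1, 0, 0, 0]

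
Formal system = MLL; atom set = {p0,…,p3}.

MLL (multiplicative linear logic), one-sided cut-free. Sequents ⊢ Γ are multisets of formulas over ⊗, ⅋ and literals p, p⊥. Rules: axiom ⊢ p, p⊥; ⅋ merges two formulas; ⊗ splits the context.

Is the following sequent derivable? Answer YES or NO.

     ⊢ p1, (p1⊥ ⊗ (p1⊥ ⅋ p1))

Derivation (root first):
[⊗]  ⊢ p1, (p1⊥ ⊗ (p1⊥ ⅋ p1))
  [Ax]  ⊢ p1, p1⊥
  [⅋]  ⊢ (p1⊥ ⅋ p1)
    [Ax]  ⊢ p1, p1⊥

Result: YES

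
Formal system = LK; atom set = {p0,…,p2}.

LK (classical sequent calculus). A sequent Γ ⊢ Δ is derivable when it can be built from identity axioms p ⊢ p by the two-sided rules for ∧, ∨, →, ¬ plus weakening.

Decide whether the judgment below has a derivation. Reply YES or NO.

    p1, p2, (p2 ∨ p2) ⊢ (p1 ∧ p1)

Proof tree:
[∧R] p1, p2, (p2 ∨ p2) ⊢ (p1 ∧ p1)
  [∨L] p1, (p2 ∨ p2) ⊢ p1
    [WL] p1, p2 ⊢ p1
      [Ax] p1 ⊢ p1
    [WL] p1, p2 ⊢ p1
      [Ax] p1 ⊢ p1
  [WL] p1, p2 ⊢ p1
    [Ax] p1 ⊢ p1

Result: YES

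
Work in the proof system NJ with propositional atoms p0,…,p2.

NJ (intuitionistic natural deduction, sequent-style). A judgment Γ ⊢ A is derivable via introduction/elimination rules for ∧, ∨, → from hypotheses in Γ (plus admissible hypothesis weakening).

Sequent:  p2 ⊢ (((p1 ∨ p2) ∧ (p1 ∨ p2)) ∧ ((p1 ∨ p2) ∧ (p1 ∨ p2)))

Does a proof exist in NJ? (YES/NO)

Derivation trace:
[∧I] p2 ⊢ (((p1 ∨ p2) ∧ (p1 ∨ p2)) ∧ ((p1 ∨ p2) ∧ (p1 ∨ p2)))
  [∧I] p2 ⊢ ((p1 ∨ p2) ∧ (p1 ∨ p2))
    [∨I₂] p2 ⊢ (p1 ∨ p2)
      [Ax] p2 ⊢ p2
    [∨I₂] p2 ⊢ (p1 ∨ p2)
      [Ax] p2 ⊢ p2
  [∧I] p2 ⊢ ((p1 ∨ p2) ∧ (p1 ∨ p2))
    [∨I₂] p2 ⊢ (p1 ∨ p2)
      [Ax] p2 ⊢ p2
    [∨I₂] p2 ⊢ (p1 ∨ p2)
      [Ax] p2 ⊢ p2

Result: YES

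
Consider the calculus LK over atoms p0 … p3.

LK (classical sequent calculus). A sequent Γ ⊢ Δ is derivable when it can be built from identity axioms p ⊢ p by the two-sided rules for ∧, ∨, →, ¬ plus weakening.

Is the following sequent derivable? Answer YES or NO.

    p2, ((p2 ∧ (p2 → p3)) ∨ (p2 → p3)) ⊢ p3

Proof tree:
[∨L] p2, ((p2 ∧ (p2 → p3)) ∨ (p2 → p3)) ⊢ p3
  [∧L] (p2 ∧ (p2 → p3)) ⊢ p3
    [→L] p2, (p2 → p3) ⊢ p3
      [Ax] p2 ⊢ p2
      [Ax] p3 ⊢ p3
  [→L] p2, (p2 → p3) ⊢ p3
    [Ax] p2 ⊢ p2
    [Ax] p3 ⊢ p3

Result: YES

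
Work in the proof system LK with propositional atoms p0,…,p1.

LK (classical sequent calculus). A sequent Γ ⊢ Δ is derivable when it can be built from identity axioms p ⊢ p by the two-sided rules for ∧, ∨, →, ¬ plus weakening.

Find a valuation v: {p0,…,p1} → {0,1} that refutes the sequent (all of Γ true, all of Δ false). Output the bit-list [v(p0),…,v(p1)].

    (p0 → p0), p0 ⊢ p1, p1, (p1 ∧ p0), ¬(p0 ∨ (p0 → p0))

Enumerate valuations to refute Γ ⊢ Δ:
  v=00: Γ:[(p0 → p0)=T, p0=F] Δ:[p1=F, p1=F, (p1 ∧ p0)=F, ¬(p0 ∨ (p0 → p0))=F] refutes=False
  v=01: Γ:[(p0 → p0)=T, p0=F] Δ:[p1=T, p1=T, (p1 ∧ p0)=F, ¬(p0 ∨ (p0 → p0))=F] refutes=False
  v=10: Γ:[(p0 → p0)=T, p0=T] Δ:[p1=F, p1=F, (p1 ∧ p0)=F, ¬(p0 ∨ (p0 → p0))=F] refutes=True  ← countermodel

Result: [1, 0]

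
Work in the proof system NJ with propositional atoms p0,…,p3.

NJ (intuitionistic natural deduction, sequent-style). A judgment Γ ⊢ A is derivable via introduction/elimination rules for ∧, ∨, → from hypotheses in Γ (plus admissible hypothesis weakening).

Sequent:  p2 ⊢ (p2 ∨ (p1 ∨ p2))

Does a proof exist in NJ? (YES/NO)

Derivation trace:
[∨I₂] p2 ⊢ (p2 ∨ (p1 ∨ p2))
  [∨I₂] p2 ⊢ (p1 ∨ p2)
    [Ax] p2 ⊢ p2

Result: YES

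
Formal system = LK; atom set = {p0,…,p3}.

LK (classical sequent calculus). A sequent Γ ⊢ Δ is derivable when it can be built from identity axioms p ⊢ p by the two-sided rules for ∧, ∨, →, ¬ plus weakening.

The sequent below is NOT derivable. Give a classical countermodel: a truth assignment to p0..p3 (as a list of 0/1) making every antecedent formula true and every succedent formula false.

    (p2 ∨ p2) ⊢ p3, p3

Search for a countermodel by truth-table:
  v=0000: Γ:[(p2 ∨ p2)=F] Δ:[p3=F, p3=F] refutes=False
  v=0001: Γ:[(p2 ∨ p2)=F] Δ:[p3=T, p3=T] refutes=False
  v=0010: Γ:[(p2 ∨ p2)=T] Δ:[p3=F, p3=F] refutes=True  ← countermodel

Result: [0, 0, 1, 0]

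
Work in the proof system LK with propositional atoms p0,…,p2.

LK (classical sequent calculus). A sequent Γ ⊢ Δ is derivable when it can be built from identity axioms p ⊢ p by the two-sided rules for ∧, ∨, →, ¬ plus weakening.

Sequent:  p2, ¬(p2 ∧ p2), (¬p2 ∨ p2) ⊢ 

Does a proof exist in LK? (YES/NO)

Derivation (root first):
[∨L] p2, ¬(p2 ∧ p2), (¬p2 ∨ p2) ⊢ 
  [¬L] p2, ¬p2 ⊢ 
    [Ax] p2 ⊢ p2
  [WL] p2, ¬(p2 ∧ p2), p2 ⊢ 
    [¬L] p2, ¬(p2 ∧ p2) ⊢ 
      [∧R] p2 ⊢ (p2 ∧ p2)
        [Ax] p2 ⊢ p2
        [Ax] p2 ⊢ p2

Result: YES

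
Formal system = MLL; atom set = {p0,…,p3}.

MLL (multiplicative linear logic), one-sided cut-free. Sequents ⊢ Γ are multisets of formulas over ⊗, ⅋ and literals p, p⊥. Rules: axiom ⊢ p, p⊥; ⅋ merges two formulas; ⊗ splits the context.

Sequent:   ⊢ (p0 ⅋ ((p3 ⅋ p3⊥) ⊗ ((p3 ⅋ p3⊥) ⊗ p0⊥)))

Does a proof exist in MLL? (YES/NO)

Derivation trace:
[⅋]  ⊢ (p0 ⅋ ((p3 ⅋ p3⊥) ⊗ ((p3 ⅋ p3⊥) ⊗ p0⊥)))
  [⊗]  ⊢ p0, ((p3 ⅋ p3⊥) ⊗ ((p3 ⅋ p3⊥) ⊗ p0⊥))
    [⅋]  ⊢ (p3 ⅋ p3⊥)
      [Ax]  ⊢ p3, p3⊥
    [⊗]  ⊢ p0, ((p3 ⅋ p3⊥) ⊗ p0⊥)
      [⅋]  ⊢ (p3 ⅋ p3⊥)
        [Ax]  ⊢ p3, p3⊥
      [Ax]  ⊢ p0, p0⊥

Result: YES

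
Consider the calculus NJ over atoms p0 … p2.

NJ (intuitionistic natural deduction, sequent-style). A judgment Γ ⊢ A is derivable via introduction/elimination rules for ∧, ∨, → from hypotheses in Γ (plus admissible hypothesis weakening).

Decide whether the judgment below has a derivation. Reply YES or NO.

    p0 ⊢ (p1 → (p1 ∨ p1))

Derivation trace:
[Wk] p0 ⊢ (p1 → (p1 ∨ p1))
  [→I]  ⊢ (p1 → (p1 ∨ p1))
    [∨I₁] p1 ⊢ (p1 ∨ p1)
      [Ax] p1 ⊢ p1

Result: YES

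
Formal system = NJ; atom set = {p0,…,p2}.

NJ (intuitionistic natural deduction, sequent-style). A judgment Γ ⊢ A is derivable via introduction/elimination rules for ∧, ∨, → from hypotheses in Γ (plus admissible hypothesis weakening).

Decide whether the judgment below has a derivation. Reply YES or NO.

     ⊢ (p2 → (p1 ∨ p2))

Derivation (root first):
[→I]  ⊢ (p2 → (p1 ∨ p2))
  [∨I₂] p2 ⊢ (p1 ∨ p2)
    [Ax] p2 ⊢ p2

Result: YES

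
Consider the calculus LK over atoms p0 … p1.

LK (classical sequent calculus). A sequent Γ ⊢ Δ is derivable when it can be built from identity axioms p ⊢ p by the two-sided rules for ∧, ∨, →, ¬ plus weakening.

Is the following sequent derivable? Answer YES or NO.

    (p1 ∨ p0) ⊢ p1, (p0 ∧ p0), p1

Proof tree:
[WR] (p1 ∨ p0) ⊢ p1, (p0 ∧ p0), p1
  [∧R] (p1 ∨ p0) ⊢ p1, (p0 ∧ p0)
    [∨L] (p1 ∨ p0) ⊢ p1, p0
      [Ax] p1 ⊢ p1
      [Ax] p0 ⊢ p0
    [∨L] (p1 ∨ p0) ⊢ p1, p0
      [Ax] p1 ⊢ p1
      [Ax] p0 ⊢ p0

Result: YES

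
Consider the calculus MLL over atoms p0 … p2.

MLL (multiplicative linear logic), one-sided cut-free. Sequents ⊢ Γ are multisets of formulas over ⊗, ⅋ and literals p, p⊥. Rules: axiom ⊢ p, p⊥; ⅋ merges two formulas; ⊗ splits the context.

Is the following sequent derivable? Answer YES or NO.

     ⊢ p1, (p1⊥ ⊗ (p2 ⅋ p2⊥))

Derivation trace:
[⊗]  ⊢ p1, (p1⊥ ⊗ (p2 ⅋ p2⊥))
  [Ax]  ⊢ p1, p1⊥
  [⅋]  ⊢ (p2 ⅋ p2⊥)
    [Ax]  ⊢ p2, p2⊥

Result: YES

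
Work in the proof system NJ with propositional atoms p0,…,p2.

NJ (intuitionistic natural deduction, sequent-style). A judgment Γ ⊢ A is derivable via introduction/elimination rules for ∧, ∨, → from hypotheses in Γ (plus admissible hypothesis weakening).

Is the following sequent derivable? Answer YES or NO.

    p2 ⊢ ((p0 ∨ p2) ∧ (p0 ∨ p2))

Derivation trace:
[∧I] p2 ⊢ ((p0 ∨ p2) ∧ (p0 ∨ p2))
  [∨I₂] p2 ⊢ (p0 ∨ p2)
    [Ax] p2 ⊢ p2
  [∨I₂] p2 ⊢ (p0 ∨ p2)
    [Ax] p2 ⊢ p2

Result: YES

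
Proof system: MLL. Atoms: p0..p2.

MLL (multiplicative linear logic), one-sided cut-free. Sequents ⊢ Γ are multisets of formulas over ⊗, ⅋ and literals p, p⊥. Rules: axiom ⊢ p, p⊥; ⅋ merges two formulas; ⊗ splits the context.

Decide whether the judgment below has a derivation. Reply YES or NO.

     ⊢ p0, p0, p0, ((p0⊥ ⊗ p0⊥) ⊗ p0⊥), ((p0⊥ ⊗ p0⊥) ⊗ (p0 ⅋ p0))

Derivation (root first):
[⊗]  ⊢ p0, p0, p0, ((p0⊥ ⊗ p0⊥) ⊗ p0⊥), ((p0⊥ ⊗ p0⊥) ⊗ (p0 ⅋ p0))
  [⊗]  ⊢ p0, p0, (p0⊥ ⊗ p0⊥)
    [Ax]  ⊢ p0, p0⊥
    [Ax]  ⊢ p0, p0⊥
  [⅋]  ⊢ p0, ((p0⊥ ⊗ p0⊥) ⊗ p0⊥), (p0 ⅋ p0)
    [⊗]  ⊢ p0, p0, p0, ((p0⊥ ⊗ p0⊥) ⊗ p0⊥)
      [⊗]  ⊢ p0, p0, (p0⊥ ⊗ p0⊥)
        [Ax]  ⊢ p0, p0⊥
        [Ax]  ⊢ p0, p0⊥
      [Ax]  ⊢ p0, p0⊥

Result: YES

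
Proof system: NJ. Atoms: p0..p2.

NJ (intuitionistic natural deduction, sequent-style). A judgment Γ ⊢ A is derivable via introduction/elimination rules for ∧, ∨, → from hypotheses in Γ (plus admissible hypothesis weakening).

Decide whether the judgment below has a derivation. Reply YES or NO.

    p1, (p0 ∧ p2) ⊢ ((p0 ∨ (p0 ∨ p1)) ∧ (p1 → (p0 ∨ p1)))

Proof tree:
[∧I] p1, (p0 ∧ p2) ⊢ ((p0 ∨ (p0 ∨ p1)) ∧ (p1 → (p0 ∨ p1)))
  [∨I₂] p1, (p0 ∧ p2) ⊢ (p0 ∨ (p0 ∨ p1))
    [Wk] p1, (p0 ∧ p2) ⊢ (p0 ∨ p1)
      [∨I₂] p1 ⊢ (p0 ∨ p1)
        [Ax] p1 ⊢ p1
  [→I]  ⊢ (p1 → (p0 ∨ p1))
    [∨I₂] p1 ⊢ (p0 ∨ p1)
      [Ax] p1 ⊢ p1

Result: YES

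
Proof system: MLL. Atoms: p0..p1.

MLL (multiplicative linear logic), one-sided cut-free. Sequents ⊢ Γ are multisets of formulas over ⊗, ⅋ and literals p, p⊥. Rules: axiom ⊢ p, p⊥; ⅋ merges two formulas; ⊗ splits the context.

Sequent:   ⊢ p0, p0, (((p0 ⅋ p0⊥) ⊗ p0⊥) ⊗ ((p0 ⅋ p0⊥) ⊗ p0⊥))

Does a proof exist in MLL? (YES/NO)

Derivation trace:
[⊗]  ⊢ p0, p0, (((p0 ⅋ p0⊥) ⊗ p0⊥) ⊗ ((p0 ⅋ p0⊥) ⊗ p0⊥))
  [⊗]  ⊢ p0, ((p0 ⅋ p0⊥) ⊗ p0⊥)
    [⅋]  ⊢ (p0 ⅋ p0⊥)
      [Ax]  ⊢ p0, p0⊥
    [Ax]  ⊢ p0, p0⊥
  [⊗]  ⊢ p0, ((p0 ⅋ p0⊥) ⊗ p0⊥)
    [⅋]  ⊢ (p0 ⅋ p0⊥)
      [Ax]  ⊢ p0, p0⊥
    [Ax]  ⊢ p0, p0⊥

Result: YES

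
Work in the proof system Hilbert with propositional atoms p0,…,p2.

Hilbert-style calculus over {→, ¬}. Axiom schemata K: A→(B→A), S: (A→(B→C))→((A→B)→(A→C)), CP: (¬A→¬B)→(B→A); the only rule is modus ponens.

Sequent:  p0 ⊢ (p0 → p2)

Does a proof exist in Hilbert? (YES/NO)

Enumerate valuations to refute Γ ⊢ Δ:
  v=000: Γ:[p0=F] Δ:[(p0 → p2)=T] refutes=False
  v=001: Γ:[p0=F] Δ:[(p0 → p2)=T] refutes=False
  v=010: Γ:[p0=F] Δ:[(p0 → p2)=T] refutes=False
  v=011: Γ:[p0=F] Δ:[(p0 → p2)=T] refutes=False
  v=100: Γ:[p0=T] Δ:[(p0 → p2)=F] refutes=True  ← countermodel

Result: NO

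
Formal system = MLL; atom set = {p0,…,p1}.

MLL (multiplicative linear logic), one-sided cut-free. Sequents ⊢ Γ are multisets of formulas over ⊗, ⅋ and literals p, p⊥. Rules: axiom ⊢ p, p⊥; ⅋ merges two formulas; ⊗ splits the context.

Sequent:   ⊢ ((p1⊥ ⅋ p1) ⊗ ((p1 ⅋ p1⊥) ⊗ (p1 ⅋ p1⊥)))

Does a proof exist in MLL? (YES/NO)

Derivation (root first):
[⊗]  ⊢ ((p1⊥ ⅋ p1) ⊗ ((p1 ⅋ p1⊥) ⊗ (p1 ⅋ p1⊥)))
  [⅋]  ⊢ (p1⊥ ⅋ p1)
    [Ax]  ⊢ p1, p1⊥
  [⊗]  ⊢ ((p1 ⅋ p1⊥) ⊗ (p1 ⅋ p1⊥))
    [⅋]  ⊢ (p1 ⅋ p1⊥)
      [Ax]  ⊢ p1, p1⊥
    [⅋]  ⊢ (p1 ⅋ p1⊥)
      [Ax]  ⊢ p1, p1⊥

Result: YES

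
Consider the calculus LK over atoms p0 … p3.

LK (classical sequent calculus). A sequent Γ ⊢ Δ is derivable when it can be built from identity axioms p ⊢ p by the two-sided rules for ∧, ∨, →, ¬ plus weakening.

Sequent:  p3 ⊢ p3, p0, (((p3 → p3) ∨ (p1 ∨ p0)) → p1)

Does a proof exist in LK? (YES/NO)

Proof tree:
[→R] p3 ⊢ p3, p0, (((p3 → p3) ∨ (p1 ∨ p0)) → p1)
  [∨L] p3, ((p3 → p3) ∨ (p1 ∨ p0)) ⊢ p1, p3, p0
    [→L] p3, (p3 → p3) ⊢ p1, p3
      [Ax] p3 ⊢ p3
      [WR] p3 ⊢ p3, p1
        [Ax] p3 ⊢ p3
    [∨L] (p1 ∨ p0) ⊢ p1, p0
      [Ax] p1 ⊢ p1
      [Ax] p0 ⊢ p0

Result: YES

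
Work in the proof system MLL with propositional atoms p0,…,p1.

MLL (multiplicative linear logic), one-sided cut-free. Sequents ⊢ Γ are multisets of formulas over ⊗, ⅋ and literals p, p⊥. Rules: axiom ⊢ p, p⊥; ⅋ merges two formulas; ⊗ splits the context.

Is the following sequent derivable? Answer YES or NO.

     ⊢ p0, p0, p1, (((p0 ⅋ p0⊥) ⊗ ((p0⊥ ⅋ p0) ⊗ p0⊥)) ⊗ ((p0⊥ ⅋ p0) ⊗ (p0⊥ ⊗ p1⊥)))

Derivation trace:
[⊗]  ⊢ p0, p0, p1, (((p0 ⅋ p0⊥) ⊗ ((p0⊥ ⅋ p0) ⊗ p0⊥)) ⊗ ((p0⊥ ⅋ p0) ⊗ (p0⊥ ⊗ p1⊥)))
  [⊗]  ⊢ p0, ((p0 ⅋ p0⊥) ⊗ ((p0⊥ ⅋ p0) ⊗ p0⊥))
    [⅋]  ⊢ (p0 ⅋ p0⊥)
      [Ax]  ⊢ p0, p0⊥
    [⊗]  ⊢ p0, ((p0⊥ ⅋ p0) ⊗ p0⊥)
      [⅋]  ⊢ (p0⊥ ⅋ p0)
        [Ax]  ⊢ p0, p0⊥
      [Ax]  ⊢ p0, p0⊥
  [⊗]  ⊢ p0, p1, ((p0⊥ ⅋ p0) ⊗ (p0⊥ ⊗ p1⊥))
    [⅋]  ⊢ (p0⊥ ⅋ p0)
      [Ax]  ⊢ p0, p0⊥
    [⊗]  ⊢ p0, p1, (p0⊥ ⊗ p1⊥)
      [Ax]  ⊢ p0, p0⊥
      [Ax]  ⊢ p1, p1⊥

Result: YES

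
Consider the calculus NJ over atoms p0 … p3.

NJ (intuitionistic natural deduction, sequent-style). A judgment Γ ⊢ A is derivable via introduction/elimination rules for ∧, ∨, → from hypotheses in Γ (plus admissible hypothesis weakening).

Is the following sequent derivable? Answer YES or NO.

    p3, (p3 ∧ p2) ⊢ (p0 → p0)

Proof tree:
[→I] p3, (p3 ∧ p2) ⊢ (p0 → p0)
  [Wk] p0, p3, (p3 ∧ p2) ⊢ p0
    [Wk] p0, p3 ⊢ p0
      [Ax] p0 ⊢ p0

Result: YES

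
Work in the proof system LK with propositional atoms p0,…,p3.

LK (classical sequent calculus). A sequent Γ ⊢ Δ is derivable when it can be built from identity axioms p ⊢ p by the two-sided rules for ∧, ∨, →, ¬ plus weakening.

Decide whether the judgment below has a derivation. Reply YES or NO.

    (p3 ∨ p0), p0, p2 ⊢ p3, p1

Truth-table refutation:
  v=0000: Γ:[(p3 ∨ p0)=F, p0=F, p2=F] Δ:[p3=F, p1=F] refutes=False
  v=0001: Γ:[(p3 ∨ p0)=T, p0=F, p2=F] Δ:[p3=T, p1=F] refutes=False
  v=0010: Γ:[(p3 ∨ p0)=F, p0=F, p2=T] Δ:[p3=F, p1=F] refutes=False
  v=0011: Γ:[(p3 ∨ p0)=T, p0=F, p2=T] Δ:[p3=T, p1=F] refutes=False
  v=0100: Γ:[(p3 ∨ p0)=F, p0=F, p2=F] Δ:[p3=F, p1=T] refutes=False
  v=0101: Γ:[(p3 ∨ p0)=T, p0=F, p2=F] Δ:[p3=T, p1=T] refutes=False
  v=0110: Γ:[(p3 ∨ p0)=F, p0=F, p2=T] Δ:[p3=F, p1=T] refutes=False
  v=0111: Γ:[(p3 ∨ p0)=T, p0=F, p2=T] Δ:[p3=T, p1=T] refutes=False
  v=1000: Γ:[(p3 ∨ p0)=T, p0=T, p2=F] Δ:[p3=F, p1=F] refutes=False
  v=1001: Γ:[(p3 ∨ p0)=T, p0=T, p2=F] Δ:[p3=T, p1=F] refutes=False
  v=1010: Γ:[(p3 ∨ p0)=T, p0=T, p2=T] Δ:[p3=F, p1=F] refutes=True  ← countermodel

Result: NO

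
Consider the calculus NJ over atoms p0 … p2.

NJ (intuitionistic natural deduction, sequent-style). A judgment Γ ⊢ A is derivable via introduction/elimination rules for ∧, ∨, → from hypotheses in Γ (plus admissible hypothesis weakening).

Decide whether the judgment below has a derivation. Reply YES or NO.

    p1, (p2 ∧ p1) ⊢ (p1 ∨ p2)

Derivation trace:
[∨I₁] p1, (p2 ∧ p1) ⊢ (p1 ∨ p2)
  [Wk] p1, (p2 ∧ p1) ⊢ p1
    [Ax] p1 ⊢ p1

Result: YES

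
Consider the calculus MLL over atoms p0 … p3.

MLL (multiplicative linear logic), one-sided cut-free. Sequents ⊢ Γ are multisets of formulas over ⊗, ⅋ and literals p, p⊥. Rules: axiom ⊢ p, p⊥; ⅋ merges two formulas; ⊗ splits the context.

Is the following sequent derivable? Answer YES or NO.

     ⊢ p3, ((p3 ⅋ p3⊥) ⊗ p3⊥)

Derivation trace:
[⊗]  ⊢ p3, ((p3 ⅋ p3⊥) ⊗ p3⊥)
  [⅋]  ⊢ (p3 ⅋ p3⊥)
    [Ax]  ⊢ p3, p3⊥
  [Ax]  ⊢ p3, p3⊥

Result: YES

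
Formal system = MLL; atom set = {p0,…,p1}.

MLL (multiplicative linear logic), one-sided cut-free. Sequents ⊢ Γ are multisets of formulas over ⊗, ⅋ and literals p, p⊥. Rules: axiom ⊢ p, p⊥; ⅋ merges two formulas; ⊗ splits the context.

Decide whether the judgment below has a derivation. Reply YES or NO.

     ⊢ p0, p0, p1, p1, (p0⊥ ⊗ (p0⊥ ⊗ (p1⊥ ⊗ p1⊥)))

Derivation trace:
[⊗]  ⊢ p0, p0, p1, p1, (p0⊥ ⊗ (p0⊥ ⊗ (p1⊥ ⊗ p1⊥)))
  [Ax]  ⊢ p0, p0⊥
  [⊗]  ⊢ p0, p1, p1, (p0⊥ ⊗ (p1⊥ ⊗ p1⊥))
    [Ax]  ⊢ p0, p0⊥
    [⊗]  ⊢ p1, p1, (p1⊥ ⊗ p1⊥)
      [Ax]  ⊢ p1, p1⊥
      [Ax]  ⊢ p1, p1⊥

Result: YES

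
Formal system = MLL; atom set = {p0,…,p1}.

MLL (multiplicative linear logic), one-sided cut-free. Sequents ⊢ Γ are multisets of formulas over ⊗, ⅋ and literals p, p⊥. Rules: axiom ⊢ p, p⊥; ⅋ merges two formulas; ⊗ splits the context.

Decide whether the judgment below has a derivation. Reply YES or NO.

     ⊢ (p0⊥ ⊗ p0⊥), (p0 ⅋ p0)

Proof tree:
[⅋]  ⊢ (p0⊥ ⊗ p0⊥), (p0 ⅋ p0)
  [⊗]  ⊢ p0, p0, (p0⊥ ⊗ p0⊥)
    [Ax]  ⊢ p0, p0⊥
    [Ax]  ⊢ p0, p0⊥

Result: YES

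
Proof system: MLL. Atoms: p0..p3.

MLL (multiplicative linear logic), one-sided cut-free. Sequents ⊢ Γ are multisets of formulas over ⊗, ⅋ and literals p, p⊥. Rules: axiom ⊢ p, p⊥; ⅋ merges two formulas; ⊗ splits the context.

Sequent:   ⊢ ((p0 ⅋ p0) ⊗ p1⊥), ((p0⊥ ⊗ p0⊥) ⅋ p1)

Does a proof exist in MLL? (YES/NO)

Proof tree:
[⅋]  ⊢ ((p0 ⅋ p0) ⊗ p1⊥), ((p0⊥ ⊗ p0⊥) ⅋ p1)
  [⊗]  ⊢ (p0⊥ ⊗ p0⊥), p1, ((p0 ⅋ p0) ⊗ p1⊥)
    [⅋]  ⊢ (p0⊥ ⊗ p0⊥), (p0 ⅋ p0)
      [⊗]  ⊢ p0, p0, (p0⊥ ⊗ p0⊥)
        [Ax]  ⊢ p0, p0⊥
        [Ax]  ⊢ p0, p0⊥
    [Ax]  ⊢ p1, p1⊥

Result: YES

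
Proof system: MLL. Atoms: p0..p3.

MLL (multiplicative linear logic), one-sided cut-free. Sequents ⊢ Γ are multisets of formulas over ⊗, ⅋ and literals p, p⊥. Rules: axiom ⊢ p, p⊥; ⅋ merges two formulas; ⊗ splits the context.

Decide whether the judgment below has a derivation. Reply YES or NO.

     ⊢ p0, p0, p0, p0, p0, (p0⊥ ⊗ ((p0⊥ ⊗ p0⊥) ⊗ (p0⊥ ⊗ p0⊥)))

Proof tree:
[⊗]  ⊢ p0, p0, p0, p0, p0, (p0⊥ ⊗ ((p0⊥ ⊗ p0⊥) ⊗ (p0⊥ ⊗ p0⊥)))
  [Ax]  ⊢ p0, p0⊥
  [⊗]  ⊢ p0, p0, p0, p0, ((p0⊥ ⊗ p0⊥) ⊗ (p0⊥ ⊗ p0⊥))
    [⊗]  ⊢ p0, p0, (p0⊥ ⊗ p0⊥)
      [Ax]  ⊢ p0, p0⊥
      [Ax]  ⊢ p0, p0⊥
    [⊗]  ⊢ p0, p0, (p0⊥ ⊗ p0⊥)
      [Ax]  ⊢ p0, p0⊥
      [Ax]  ⊢ p0, p0⊥

Result: YES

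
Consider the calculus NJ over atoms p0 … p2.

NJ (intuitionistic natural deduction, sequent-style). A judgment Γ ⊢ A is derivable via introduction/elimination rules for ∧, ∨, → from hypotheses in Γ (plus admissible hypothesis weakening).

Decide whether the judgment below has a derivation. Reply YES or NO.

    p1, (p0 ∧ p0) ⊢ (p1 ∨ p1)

Proof tree:
[∨I₁] p1, (p0 ∧ p0) ⊢ (p1 ∨ p1)
  [Wk] p1, (p0 ∧ p0) ⊢ p1
    [Ax] p1 ⊢ p1

Result: YES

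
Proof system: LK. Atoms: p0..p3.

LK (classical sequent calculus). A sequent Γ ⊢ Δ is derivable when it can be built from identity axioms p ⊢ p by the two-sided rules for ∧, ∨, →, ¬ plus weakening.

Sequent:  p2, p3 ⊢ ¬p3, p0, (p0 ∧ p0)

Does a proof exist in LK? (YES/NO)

Truth-table refutation:
  v=0000: Γ:[p2=F, p3=F] Δ:[¬p3=T, p0=F, (p0 ∧ p0)=F] refutes=False
  v=0001: Γ:[p2=F, p3=T] Δ:[¬p3=F, p0=F, (p0 ∧ p0)=F] refutes=False
  v=0010: Γ:[p2=T, p3=F] Δ:[¬p3=T, p0=F, (p0 ∧ p0)=F] refutes=False
  v=0011: Γ:[p2=T, p3=T] Δ:[¬p3=F, p0=F, (p0 ∧ p0)=F] refutes=True  ← countermodel

Result: NO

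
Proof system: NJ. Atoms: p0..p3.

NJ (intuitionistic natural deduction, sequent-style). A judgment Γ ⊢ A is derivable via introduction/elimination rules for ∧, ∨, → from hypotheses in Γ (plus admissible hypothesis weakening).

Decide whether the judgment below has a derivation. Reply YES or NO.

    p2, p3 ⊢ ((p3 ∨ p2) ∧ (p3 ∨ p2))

Derivation (root first):
[∧I] p2, p3 ⊢ ((p3 ∨ p2) ∧ (p3 ∨ p2))
  [∨I₂] p2, p3 ⊢ (p3 ∨ p2)
    [Wk] p2, p3 ⊢ p2
      [Ax] p2 ⊢ p2
  [∨I₂] p2, p3 ⊢ (p3 ∨ p2)
    [Wk] p2, p3 ⊢ p2
      [Ax] p2 ⊢ p2

Result: YES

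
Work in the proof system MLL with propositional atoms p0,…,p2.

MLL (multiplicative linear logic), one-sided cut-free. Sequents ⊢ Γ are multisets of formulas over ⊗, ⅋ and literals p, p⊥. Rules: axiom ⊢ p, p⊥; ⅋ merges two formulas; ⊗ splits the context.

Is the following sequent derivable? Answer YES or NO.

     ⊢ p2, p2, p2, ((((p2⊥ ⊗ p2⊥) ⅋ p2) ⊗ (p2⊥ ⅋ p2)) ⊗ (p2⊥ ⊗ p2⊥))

Proof tree:
[⊗]  ⊢ p2, p2, p2, ((((p2⊥ ⊗ p2⊥) ⅋ p2) ⊗ (p2⊥ ⅋ p2)) ⊗ (p2⊥ ⊗ p2⊥))
  [⊗]  ⊢ p2, (((p2⊥ ⊗ p2⊥) ⅋ p2) ⊗ (p2⊥ ⅋ p2))
    [⅋]  ⊢ p2, ((p2⊥ ⊗ p2⊥) ⅋ p2)
      [⊗]  ⊢ p2, p2, (p2⊥ ⊗ p2⊥)
        [Ax]  ⊢ p2, p2⊥
        [Ax]  ⊢ p2, p2⊥
    [⅋]  ⊢ (p2⊥ ⅋ p2)
      [Ax]  ⊢ p2, p2⊥
  [⊗]  ⊢ p2, p2, (p2⊥ ⊗ p2⊥)
    [Ax]  ⊢ p2, p2⊥
    [Ax]  ⊢ p2, p2⊥

Result: YES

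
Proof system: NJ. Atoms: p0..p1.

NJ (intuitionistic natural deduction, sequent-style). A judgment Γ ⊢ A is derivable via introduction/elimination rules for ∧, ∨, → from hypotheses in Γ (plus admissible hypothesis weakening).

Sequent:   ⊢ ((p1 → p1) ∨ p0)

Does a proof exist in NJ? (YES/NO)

Derivation trace:
[∨I₁]  ⊢ ((p1 → p1) ∨ p0)
  [→I]  ⊢ (p1 → p1)
    [Ax] p1 ⊢ p1

Result: YES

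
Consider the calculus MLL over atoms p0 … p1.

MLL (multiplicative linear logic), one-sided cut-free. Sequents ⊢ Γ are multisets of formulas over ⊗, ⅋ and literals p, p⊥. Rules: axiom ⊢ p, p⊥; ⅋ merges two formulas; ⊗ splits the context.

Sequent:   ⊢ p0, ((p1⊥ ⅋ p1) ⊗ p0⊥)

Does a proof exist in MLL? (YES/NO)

Derivation trace:
[⊗]  ⊢ p0, ((p1⊥ ⅋ p1) ⊗ p0⊥)
  [⅋]  ⊢ (p1⊥ ⅋ p1)
    [Ax]  ⊢ p1, p1⊥
  [Ax]  ⊢ p0, p0⊥

Result: YES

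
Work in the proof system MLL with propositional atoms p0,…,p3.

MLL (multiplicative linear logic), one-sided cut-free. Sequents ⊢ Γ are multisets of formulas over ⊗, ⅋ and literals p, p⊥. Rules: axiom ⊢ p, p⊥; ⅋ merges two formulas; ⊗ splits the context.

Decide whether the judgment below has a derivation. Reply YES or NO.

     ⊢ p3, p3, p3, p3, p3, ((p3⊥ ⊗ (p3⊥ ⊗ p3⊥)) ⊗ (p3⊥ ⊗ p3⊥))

Derivation (root first):
[⊗]  ⊢ p3, p3, p3, p3, p3, ((p3⊥ ⊗ (p3⊥ ⊗ p3⊥)) ⊗ (p3⊥ ⊗ p3⊥))
  [⊗]  ⊢ p3, p3, p3, (p3⊥ ⊗ (p3⊥ ⊗ p3⊥))
    [Ax]  ⊢ p3, p3⊥
    [⊗]  ⊢ p3, p3, (p3⊥ ⊗ p3⊥)
      [Ax]  ⊢ p3, p3⊥
      [Ax]  ⊢ p3, p3⊥
  [⊗]  ⊢ p3, p3, (p3⊥ ⊗ p3⊥)
    [Ax]  ⊢ p3, p3⊥
    [Ax]  ⊢ p3, p3⊥

Result: YES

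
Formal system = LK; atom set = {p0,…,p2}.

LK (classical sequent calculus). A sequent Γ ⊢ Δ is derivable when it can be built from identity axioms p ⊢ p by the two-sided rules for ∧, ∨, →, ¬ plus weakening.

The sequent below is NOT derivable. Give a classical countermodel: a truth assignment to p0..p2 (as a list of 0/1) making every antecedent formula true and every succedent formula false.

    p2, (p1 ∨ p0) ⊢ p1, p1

Truth-table refutation:
  v=000: Γ:[p2=F, (p1 ∨ p0)=F] Δ:[p1=F, p1=F] refutes=False
  v=001: Γ:[p2=T, (p1 ∨ p0)=F] Δ:[p1=F, p1=F] refutes=False
  v=010: Γ:[p2=F, (p1 ∨ p0)=T] Δ:[p1=T, p1=T] refutes=False
  v=011: Γ:[p2=T, (p1 ∨ p0)=T] Δ:[p1=T, p1=T] refutes=False
  v=100: Γ:[p2=F, (p1 ∨ p0)=T] Δ:[p1=F, p1=F] refutes=False
  v=101: Γ:[p2=T, (p1 ∨ p0)=T] Δ:[p1=F, p1=F] refutes=True  ← countermodel

Result: [1, 0, 1]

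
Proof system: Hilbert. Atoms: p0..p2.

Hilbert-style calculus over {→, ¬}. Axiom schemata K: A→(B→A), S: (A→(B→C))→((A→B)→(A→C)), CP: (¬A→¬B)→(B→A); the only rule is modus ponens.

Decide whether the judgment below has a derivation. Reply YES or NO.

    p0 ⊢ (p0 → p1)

Search for a countermodel by truth-table:
  v=000: Γ:[p0=F] Δ:[(p0 → p1)=T] refutes=False
  v=001: Γ:[p0=F] Δ:[(p0 → p1)=T] refutes=False
  v=010: Γ:[p0=F] Δ:[(p0 → p1)=T] refutes=False
  v=011: Γ:[p0=F] Δ:[(p0 → p1)=T] refutes=False
  v=100: Γ:[p0=T] Δ:[(p0 → p1)=F] refutes=True  ← countermodel

Result: NO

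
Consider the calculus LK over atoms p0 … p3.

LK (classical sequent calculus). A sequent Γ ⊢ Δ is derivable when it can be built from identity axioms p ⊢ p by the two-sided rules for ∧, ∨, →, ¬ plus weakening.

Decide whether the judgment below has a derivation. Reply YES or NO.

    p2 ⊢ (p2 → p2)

Derivation trace:
[→R] p2 ⊢ (p2 → p2)
  [WL] p2, p2 ⊢ p2
    [Ax] p2 ⊢ p2

Result: YES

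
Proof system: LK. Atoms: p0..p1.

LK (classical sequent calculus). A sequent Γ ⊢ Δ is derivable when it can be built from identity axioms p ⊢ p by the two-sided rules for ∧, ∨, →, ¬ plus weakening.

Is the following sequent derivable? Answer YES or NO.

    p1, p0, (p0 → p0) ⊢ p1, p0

Derivation trace:
[→L] p1, p0, (p0 → p0) ⊢ p1, p0
  [WR] p1 ⊢ p1, p0
    [Ax] p1 ⊢ p1
  [WL] p0, p0 ⊢ p0
    [Ax] p0 ⊢ p0

Result: YES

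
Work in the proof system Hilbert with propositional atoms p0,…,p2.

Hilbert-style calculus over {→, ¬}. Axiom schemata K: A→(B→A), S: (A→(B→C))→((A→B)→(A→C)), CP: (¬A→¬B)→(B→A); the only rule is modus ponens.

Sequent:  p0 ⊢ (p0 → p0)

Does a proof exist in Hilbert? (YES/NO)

Derivation trace:
[MP] p0 ⊢ (p0 → p0)
  [MP]  ⊢ ((p0 → p0) → (p0 → p0))
    [S]  ⊢ ((p0 → (p0 → p0)) → ((p0 → p0) → (p0 → p0)))
    [K]  ⊢ (p0 → (p0 → p0))
  [MP] p0 ⊢ (p0 → p0)
    [K]  ⊢ (p0 → (p0 → p0))
    [Hyp] p0 ⊢ p0

Result: YES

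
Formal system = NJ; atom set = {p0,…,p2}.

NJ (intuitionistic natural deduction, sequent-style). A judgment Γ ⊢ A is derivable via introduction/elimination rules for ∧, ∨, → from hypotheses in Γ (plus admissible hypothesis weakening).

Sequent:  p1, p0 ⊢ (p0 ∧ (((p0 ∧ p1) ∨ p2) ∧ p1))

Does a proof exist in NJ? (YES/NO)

Derivation trace:
[∧I] p1, p0 ⊢ (p0 ∧ (((p0 ∧ p1) ∨ p2) ∧ p1))
  [Ax] p0 ⊢ p0
  [∧I] p1, p0 ⊢ (((p0 ∧ p1) ∨ p2) ∧ p1)
    [∨I₁] p1, p0 ⊢ ((p0 ∧ p1) ∨ p2)
      [∧I] p1, p0 ⊢ (p0 ∧ p1)
        [Ax] p0 ⊢ p0
        [Ax] p1 ⊢ p1
    [Ax] p1 ⊢ p1

Result: YES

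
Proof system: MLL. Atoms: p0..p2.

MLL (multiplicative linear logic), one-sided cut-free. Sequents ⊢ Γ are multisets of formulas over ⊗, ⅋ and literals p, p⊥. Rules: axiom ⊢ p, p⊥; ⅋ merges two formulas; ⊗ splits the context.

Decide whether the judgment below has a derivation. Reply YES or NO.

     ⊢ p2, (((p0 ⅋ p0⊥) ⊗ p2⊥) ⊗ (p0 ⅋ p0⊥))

Proof tree:
[⊗]  ⊢ p2, (((p0 ⅋ p0⊥) ⊗ p2⊥) ⊗ (p0 ⅋ p0⊥))
  [⊗]  ⊢ p2, ((p0 ⅋ p0⊥) ⊗ p2⊥)
    [⅋]  ⊢ (p0 ⅋ p0⊥)
      [Ax]  ⊢ p0, p0⊥
    [Ax]  ⊢ p2, p2⊥
  [⅋]  ⊢ (p0 ⅋ p0⊥)
    [Ax]  ⊢ p0, p0⊥

Result: YES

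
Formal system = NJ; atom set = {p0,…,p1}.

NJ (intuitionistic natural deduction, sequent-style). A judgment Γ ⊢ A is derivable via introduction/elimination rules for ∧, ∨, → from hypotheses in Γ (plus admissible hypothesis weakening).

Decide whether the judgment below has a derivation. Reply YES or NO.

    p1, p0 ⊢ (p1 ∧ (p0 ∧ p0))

Derivation trace:
[→E] p1, p0 ⊢ (p1 ∧ (p0 ∧ p0))
  [→I] p0 ⊢ (p1 → (p1 ∧ (p0 ∧ p0)))
    [∧I] p1, p0 ⊢ (p1 ∧ (p0 ∧ p0))
      [Ax] p1 ⊢ p1
      [∧I] p0 ⊢ (p0 ∧ p0)
        [Ax] p0 ⊢ p0
        [Ax] p0 ⊢ p0
  [Ax] p1 ⊢ p1

Result: YES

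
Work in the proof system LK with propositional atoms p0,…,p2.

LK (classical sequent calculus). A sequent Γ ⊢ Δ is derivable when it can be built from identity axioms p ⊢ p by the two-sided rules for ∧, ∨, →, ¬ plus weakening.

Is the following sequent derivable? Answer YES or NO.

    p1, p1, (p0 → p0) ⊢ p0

Enumerate valuations to refute Γ ⊢ Δ:
  v=000: Γ:[p1=F, p1=F, (p0 → p0)=T] Δ:[p0=F] refutes=False
  v=001: Γ:[p1=F, p1=F, (p0 → p0)=T] Δ:[p0=F] refutes=False
  v=010: Γ:[p1=T, p1=T, (p0 → p0)=T] Δ:[p0=F] refutes=True  ← countermodel

Result: NO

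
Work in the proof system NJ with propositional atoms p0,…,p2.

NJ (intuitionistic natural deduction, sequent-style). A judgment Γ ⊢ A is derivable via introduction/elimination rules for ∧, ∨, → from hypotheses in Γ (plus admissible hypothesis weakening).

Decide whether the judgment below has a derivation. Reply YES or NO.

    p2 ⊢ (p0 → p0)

Derivation (root first):
[→I] p2 ⊢ (p0 → p0)
  [Wk] p0, p2 ⊢ p0
    [Ax] p0 ⊢ p0

Result: YES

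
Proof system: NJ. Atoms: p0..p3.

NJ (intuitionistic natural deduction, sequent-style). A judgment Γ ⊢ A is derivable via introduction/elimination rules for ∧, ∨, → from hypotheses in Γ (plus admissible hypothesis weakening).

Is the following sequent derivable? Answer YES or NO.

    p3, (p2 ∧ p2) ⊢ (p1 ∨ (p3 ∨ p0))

Proof tree:
[∨I₂] p3, (p2 ∧ p2) ⊢ (p1 ∨ (p3 ∨ p0))
  [∨I₁] p3, (p2 ∧ p2) ⊢ (p3 ∨ p0)
    [Wk] p3, (p2 ∧ p2) ⊢ p3
      [Ax] p3 ⊢ p3

Result: YES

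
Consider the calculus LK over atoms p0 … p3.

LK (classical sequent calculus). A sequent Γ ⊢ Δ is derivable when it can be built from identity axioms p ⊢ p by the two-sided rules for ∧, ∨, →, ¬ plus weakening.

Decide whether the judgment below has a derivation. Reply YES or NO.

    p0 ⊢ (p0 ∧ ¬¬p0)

Proof tree:
[∧R] p0 ⊢ (p0 ∧ ¬¬p0)
  [Ax] p0 ⊢ p0
  [¬R] p0 ⊢ ¬¬p0
    [¬L] p0, ¬p0 ⊢ 
      [Ax] p0 ⊢ p0

Result: YES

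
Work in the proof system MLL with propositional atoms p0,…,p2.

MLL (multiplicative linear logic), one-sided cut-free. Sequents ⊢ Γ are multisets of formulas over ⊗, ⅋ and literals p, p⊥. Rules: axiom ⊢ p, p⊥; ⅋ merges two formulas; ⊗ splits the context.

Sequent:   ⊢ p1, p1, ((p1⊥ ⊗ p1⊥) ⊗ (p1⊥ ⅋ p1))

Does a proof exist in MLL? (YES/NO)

Derivation (root first):
[⊗]  ⊢ p1, p1, ((p1⊥ ⊗ p1⊥) ⊗ (p1⊥ ⅋ p1))
  [⊗]  ⊢ p1, p1, (p1⊥ ⊗ p1⊥)
    [Ax]  ⊢ p1, p1⊥
    [Ax]  ⊢ p1, p1⊥
  [⅋]  ⊢ (p1⊥ ⅋ p1)
    [Ax]  ⊢ p1, p1⊥

Result: YES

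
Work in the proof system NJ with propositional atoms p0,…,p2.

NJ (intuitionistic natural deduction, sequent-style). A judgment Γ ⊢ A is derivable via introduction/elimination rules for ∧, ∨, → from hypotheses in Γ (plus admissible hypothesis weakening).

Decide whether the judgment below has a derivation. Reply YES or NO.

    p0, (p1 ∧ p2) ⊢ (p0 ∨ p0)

Derivation (root first):
[∨I₁] p0, (p1 ∧ p2) ⊢ (p0 ∨ p0)
  [Wk] p0, (p1 ∧ p2) ⊢ p0
    [Ax] p0 ⊢ p0

Result: YES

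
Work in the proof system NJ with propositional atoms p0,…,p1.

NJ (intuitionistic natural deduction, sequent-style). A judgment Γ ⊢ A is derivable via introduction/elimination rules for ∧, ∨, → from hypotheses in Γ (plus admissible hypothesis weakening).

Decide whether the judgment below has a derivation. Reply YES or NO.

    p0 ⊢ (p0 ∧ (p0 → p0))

Derivation trace:
[∧I] p0 ⊢ (p0 ∧ (p0 → p0))
  [Ax] p0 ⊢ p0
  [→I]  ⊢ (p0 → p0)
    [Ax] p0 ⊢ p0

Result: YES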